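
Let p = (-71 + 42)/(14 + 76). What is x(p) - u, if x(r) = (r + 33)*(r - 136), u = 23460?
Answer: -226109129/8100 ≈ -27915.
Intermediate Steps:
p = -29/90 ≈ -0.32222
x(r) = (-136 + r)*(33 + r) (x(r) = (33 + r)*(-136 + r) = (-136 + r)*(33 + r))
x(p) - u = (-4488 + (-29/90)² - 103*(-29/90)) - 1*23460 = (-4488 + 841/8100 + 2987/90) - 23460 = -36083129/8100 - 23460 = -226109129/8100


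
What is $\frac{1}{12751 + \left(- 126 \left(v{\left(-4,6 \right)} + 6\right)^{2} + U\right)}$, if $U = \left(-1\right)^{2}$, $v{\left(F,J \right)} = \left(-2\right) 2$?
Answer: $\frac{1}{12248} \approx 8.1646 \cdot 10^{-5}$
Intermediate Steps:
$v{\left(F,J \right)} = -4$
$U = 1$
$\frac{1}{12751 + \left(- 126 \left(v{\left(-4,6 \right)} + 6\right)^{2} + U\right)} = \frac{1}{12751 + \left(- 126 \left(-4 + 6\right)^{2} + 1\right)} = \frac{1}{12751 + \left(- 126 \cdot 2^{2} + 1\right)} = \frac{1}{12751 + \left(\left(-126\right) 4 + 1\right)} = \frac{1}{12751 + \left(-504 + 1\right)} = \frac{1}{12751 - 503} = \frac{1}{12248}$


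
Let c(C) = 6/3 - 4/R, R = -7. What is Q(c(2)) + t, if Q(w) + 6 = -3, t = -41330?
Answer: -41339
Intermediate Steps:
c(C) = 18/7 (c(C) = 6/3 - 4/(-7) = 6*(1/3) - 4*(-1/7) = 2 + 4/7 = 18/7)
Q(w) = -9 (Q(w) = -6 - 3 = -9)
Q(c(2)) + t = -9 - 41330 = -41339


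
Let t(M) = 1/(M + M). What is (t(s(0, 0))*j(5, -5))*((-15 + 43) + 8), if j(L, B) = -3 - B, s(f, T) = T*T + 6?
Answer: 6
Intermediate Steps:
s(f, T) = 6 + T**2 (s(f, T) = T**2 + 6 = 6 + T**2)
t(M) = 1/(2*M)
(t(s(0, 0))*j(5, -5))*((-15 + 43) + 8) = ((1/(2*(6 + 0**2)))*(-3 - 1*(-5)))*((-15 + 43) + 8) = ((1/(2*(6 + 0)))*(-3 + 5))*(28 + 8) = (((1/2)/6)*2)*36 = (((1/2)*(1/6))*2)*36 = ((1/12)*2)*36 = (1/6)*36 = 6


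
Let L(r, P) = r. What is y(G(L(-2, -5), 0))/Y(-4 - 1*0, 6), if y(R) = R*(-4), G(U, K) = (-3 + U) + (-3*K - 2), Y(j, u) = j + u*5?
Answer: 14/13 ≈ 1.0769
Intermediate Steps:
Y(j, u) = j + 5*u
G(U, K) = -5 + U - 3*K (G(U, K) = (-3 + U) + (-2 - 3*K) = -5 + U - 3*K)
y(R) = -4*R
y(G(L(-2, -5), 0))/Y(-4 - 1*0, 6) = (-4*(-5 - 2 - 3*0))/((-4 - 1*0) + 5*6) = (-4*(-5 - 2 + 0))/((-4 + 0) + 30) = (-4*(-7))/(-4 + 30) = 28/26 = 28*(1/26) = 14/13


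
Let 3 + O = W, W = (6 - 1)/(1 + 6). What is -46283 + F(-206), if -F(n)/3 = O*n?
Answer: -333869/7 ≈ -47696.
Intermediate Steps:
W = 5/7 ≈ 0.71429
O = -16/7 (O = -3 + 5/7 = -16/7 ≈ -2.2857)
F(n) = 48*n/7 (F(n) = -(-48)*n/7 = 48*n/7)
-46283 + F(-206) = -46283 + (48/7)*(-206) = -46283 - 9888/7 = -333869/7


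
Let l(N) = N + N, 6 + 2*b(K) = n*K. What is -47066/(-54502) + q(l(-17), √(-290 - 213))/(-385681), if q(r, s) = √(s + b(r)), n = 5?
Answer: 23533/27251 - √(-88 + I*√503)/385681 ≈ 0.86356 - 2.4516e-5*I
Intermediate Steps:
b(K) = -3 + 5*K/2 (b(K) = -3 + (5*K)/2 = -3 + 5*K/2)
l(N) = 2*N
q(r, s) = √(-3 + s + 5*r/2) (q(r, s) = √(s + (-3 + 5*r/2)) = √(-3 + s + 5*r/2))
-47066/(-54502) + q(l(-17), √(-290 - 213))/(-385681) = -47066/(-54502) + (√(-12 + 4*√(-290 - 213) + 10*(2*(-17)))/2)/(-385681) = -47066*(-1/54502) + (√(-12 + 4*√(-503) + 10*(-34))/2)*(-1/385681) = 23533/27251 + (√(-12 + 4*(I*√503) - 340)/2)*(-1/385681) = 23533/27251 + (√(-12 + 4*I*√503 - 340)/2)*(-1/385681) = 23533/27251 + (√(-352 + 4*I*√503)/2)*(-1/385681) = 23533/27251 - √(-352 + 4*I*√503)/771362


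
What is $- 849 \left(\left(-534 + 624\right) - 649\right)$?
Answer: $474591$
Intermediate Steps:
$- 849 \left(\left(-534 + 624\right) - 649\right) = - 849 \left(90 - 649\right) = \left(-849\right) \left(-559\right) = 474591$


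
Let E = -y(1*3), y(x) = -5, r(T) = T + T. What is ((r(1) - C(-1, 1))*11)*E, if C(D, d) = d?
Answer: 55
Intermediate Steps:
r(T) = 2*T
E = 5 (E = -1*(-5) = 5)
((r(1) - C(-1, 1))*11)*E = ((2*1 - 1*1)*11)*5 = ((2 - 1)*11)*5 = (1*11)*5 = 11*5 = 55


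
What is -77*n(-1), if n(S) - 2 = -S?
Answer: -231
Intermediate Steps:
n(S) = 2 - S
-77*n(-1) = -77*(2 - 1*(-1)) = -77*(2 + 1) = -77*3 = -231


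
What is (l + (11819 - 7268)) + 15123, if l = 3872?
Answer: 23546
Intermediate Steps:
(l + (11819 - 7268)) + 15123 = (3872 + (11819 - 7268)) + 15123 = (3872 + 4551) + 15123 = 8423 + 15123 = 23546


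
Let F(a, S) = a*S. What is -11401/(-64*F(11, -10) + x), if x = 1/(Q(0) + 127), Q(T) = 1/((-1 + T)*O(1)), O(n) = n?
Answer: -1436526/887041 ≈ -1.6195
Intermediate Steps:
F(a, S) = S*a
Q(T) = 1/(-1 + T) (Q(T) = 1/((-1 + T)*1) = 1/(-1 + T))
x = 1/126 (x = 1/(1/(-1 + 0) + 127) = 1/(1/(-1) + 127) = 1/(-1 + 127) = 1/126 ≈ 0.0079365)
-11401/(-64*F(11, -10) + x) = -11401/(-(-640)*11 + 1/126) = -11401/(-64*(-110) + 1/126) = -11401/(7040 + 1/126) = -11401/887041/126 = -11401*126/887041 = -1436526/887041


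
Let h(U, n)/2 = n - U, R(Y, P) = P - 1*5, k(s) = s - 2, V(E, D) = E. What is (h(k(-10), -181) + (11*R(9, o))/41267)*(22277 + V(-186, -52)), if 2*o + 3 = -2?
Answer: -616265049787/82534 ≈ -7.4668e+6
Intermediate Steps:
o = -5/2 (o = -3/2 + (½)*(-2) = -3/2 - 1 = -5/2 ≈ -2.5000)
k(s) = -2 + s
R(Y, P) = -5 + P (R(Y, P) = P - 5 = -5 + P)
h(U, n) = -2*U + 2*n (h(U, n) = 2*(n - U) = -2*U + 2*n)
(h(k(-10), -181) + (11*R(9, o))/41267)*(22277 + V(-186, -52)) = ((-2*(-2 - 10) + 2*(-181)) + (11*(-5 - 5/2))/41267)*(22277 - 186) = ((-2*(-12) - 362) + (11*(-15/2))*(1/41267))*22091 = ((24 - 362) - 165/2*1/41267)*22091 = (-338 - 165/82534)*22091 = -27896657/82534*22091 = -616265049787/82534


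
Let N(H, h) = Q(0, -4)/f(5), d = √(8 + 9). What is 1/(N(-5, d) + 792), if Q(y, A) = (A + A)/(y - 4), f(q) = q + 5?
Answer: 5/3961 ≈ 0.0012623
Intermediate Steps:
f(q) = 5 + q
Q(y, A) = 2*A/(-4 + y) (Q(y, A) = (2*A)/(-4 + y) = 2*A/(-4 + y))
d = √17 ≈ 4.1231
N(H, h) = ⅕ (N(H, h) = (2*(-4)/(-4 + 0))/(5 + 5) = (2*(-4)/(-4))/10 = (2*(-4)*(-¼))*(⅒) = 2*(⅒) = ⅕)
1/(N(-5, d) + 792) = 1/(⅕ + 792) = 1/(3961/5) = 5/3961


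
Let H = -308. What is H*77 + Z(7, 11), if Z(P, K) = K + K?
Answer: -23694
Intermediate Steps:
Z(P, K) = 2*K
H*77 + Z(7, 11) = -308*77 + 2*11 = -23716 + 22 = -23694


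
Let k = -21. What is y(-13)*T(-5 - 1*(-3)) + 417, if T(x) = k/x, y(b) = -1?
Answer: 813/2 ≈ 406.50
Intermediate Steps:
T(x) = -21/x
y(-13)*T(-5 - 1*(-3)) + 417 = -(-21)/(-5 - 1*(-3)) + 417 = -(-21)/(-5 + 3) + 417 = -(-21)/(-2) + 417 = -(-21)*(-1)/2 + 417 = -1*21/2 + 417 = -21/2 + 417 = 813/2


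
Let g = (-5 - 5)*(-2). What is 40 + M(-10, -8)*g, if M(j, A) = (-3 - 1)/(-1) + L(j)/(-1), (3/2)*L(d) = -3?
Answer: 160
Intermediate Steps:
L(d) = -2 (L(d) = (⅔)*(-3) = -2)
M(j, A) = 6 (M(j, A) = (-3 - 1)/(-1) - 2/(-1) = -4*(-1) - 2*(-1) = 4 + 2 = 6)
g = 20 (g = -10*(-2) = 20)
40 + M(-10, -8)*g = 40 + 6*20 = 40 + 120 = 160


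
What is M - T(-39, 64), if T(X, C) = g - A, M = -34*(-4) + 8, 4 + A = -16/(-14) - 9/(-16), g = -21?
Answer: 18223/112 ≈ 162.71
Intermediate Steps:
A = -257/112 (A = -4 + (-16/(-14) - 9/(-16)) = -4 + (-16*(-1/14) - 9*(-1/16)) = -4 + (8/7 + 9/16) = -4 + 191/112 = -257/112 ≈ -2.2946)
M = 144 (M = 136 + 8 = 144)
T(X, C) = -2095/112 (T(X, C) = -21 - 1*(-257/112) = -21 + 257/112 = -2095/112)
M - T(-39, 64) = 144 - 1*(-2095/112) = 144 + 2095/112 = 18223/112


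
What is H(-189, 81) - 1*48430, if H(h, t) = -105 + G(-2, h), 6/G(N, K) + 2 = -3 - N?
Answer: -48537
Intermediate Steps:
G(N, K) = 6/(-5 - N) (G(N, K) = 6/(-2 + (-3 - N)) = 6/(-5 - N))
H(h, t) = -107 (H(h, t) = -105 - 6/(5 - 2) = -105 - 6/3 = -105 - 6*1/3 = -105 - 2 = -107)
H(-189, 81) - 1*48430 = -107 - 1*48430 = -107 - 48430 = -48537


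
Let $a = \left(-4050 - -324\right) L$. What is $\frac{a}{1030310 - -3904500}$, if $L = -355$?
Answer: $\frac{132273}{493481} \approx 0.26804$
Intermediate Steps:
$a = 1322730$ ($a = \left(-4050 - -324\right) \left(-355\right) = \left(-4050 + 324\right) \left(-355\right) = \left(-3726\right) \left(-355\right) = 1322730$)
$\frac{a}{1030310 - -3904500} = \frac{1322730}{1030310 - -3904500} = \frac{1322730}{1030310 + 3904500} = \frac{1322730}{4934810} = 1322730 \cdot \frac{1}{4934810} = \frac{132273}{493481}$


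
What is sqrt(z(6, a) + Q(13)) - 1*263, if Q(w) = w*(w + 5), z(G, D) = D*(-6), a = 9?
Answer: -263 + 6*sqrt(5) ≈ -249.58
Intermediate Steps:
z(G, D) = -6*D
Q(w) = w*(5 + w)
sqrt(z(6, a) + Q(13)) - 1*263 = sqrt(-6*9 + 13*(5 + 13)) - 1*263 = sqrt(-54 + 13*18) - 263 = sqrt(-54 + 234) - 263 = sqrt(180) - 263 = 6*sqrt(5) - 263 = -263 + 6*sqrt(5)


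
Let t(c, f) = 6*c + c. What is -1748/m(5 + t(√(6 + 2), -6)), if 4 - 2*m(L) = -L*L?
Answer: -1471816/138041 + 489440*√2/138041 ≈ -5.6479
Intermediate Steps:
t(c, f) = 7*c
m(L) = 2 + L²/2 (m(L) = 2 - (-1)*L*L/2 = 2 - (-1)*L²/2 = 2 + L²/2)
-1748/m(5 + t(√(6 + 2), -6)) = -1748/(2 + (5 + 7*√(6 + 2))²/2) = -1748/(2 + (5 + 7*√8)²/2) = -1748/(2 + (5 + 7*(2*√2))²/2) = -1748/(2 + (5 + 14*√2)²/2)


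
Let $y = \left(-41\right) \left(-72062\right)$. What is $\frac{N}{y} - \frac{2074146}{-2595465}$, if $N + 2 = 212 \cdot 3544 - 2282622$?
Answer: $\frac{2620104986}{9328966365} \approx 0.28086$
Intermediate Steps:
$N = -1531296$ ($N = -2 + \left(212 \cdot 3544 - 2282622\right) = -2 + \left(751328 - 2282622\right) = -2 - 1531294 = -1531296$)
$y = 2954542$
$\frac{N}{y} - \frac{2074146}{-2595465} = - \frac{1531296}{2954542} - \frac{2074146}{-2595465} = \left(-1531296\right) \frac{1}{2954542} - - \frac{691382}{865155} = - \frac{765648}{1477271} + \frac{691382}{865155} = \frac{2620104986}{9328966365}$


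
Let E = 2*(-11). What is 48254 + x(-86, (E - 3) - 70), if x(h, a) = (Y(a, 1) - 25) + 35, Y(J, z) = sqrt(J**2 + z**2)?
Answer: 48264 + sqrt(9026) ≈ 48359.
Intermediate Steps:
E = -22
x(h, a) = 10 + sqrt(1 + a**2) (x(h, a) = (sqrt(a**2 + 1**2) - 25) + 35 = (sqrt(a**2 + 1) - 25) + 35 = (sqrt(1 + a**2) - 25) + 35 = (-25 + sqrt(1 + a**2)) + 35 = 10 + sqrt(1 + a**2))
48254 + x(-86, (E - 3) - 70) = 48254 + (10 + sqrt(1 + ((-22 - 3) - 70)**2)) = 48254 + (10 + sqrt(1 + (-25 - 70)**2)) = 48254 + (10 + sqrt(1 + (-95)**2)) = 48254 + (10 + sqrt(1 + 9025)) = 48254 + (10 + sqrt(9026)) = 48264 + sqrt(9026)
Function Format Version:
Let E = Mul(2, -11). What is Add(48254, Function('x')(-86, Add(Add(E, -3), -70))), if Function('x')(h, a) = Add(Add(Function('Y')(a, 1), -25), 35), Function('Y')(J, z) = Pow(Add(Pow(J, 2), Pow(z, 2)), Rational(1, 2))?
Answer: Add(48264, Pow(9026, Rational(1, 2))) ≈ 48359.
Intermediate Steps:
E = -22
Function('x')(h, a) = Add(10, Pow(Add(1, Pow(a, 2)), Rational(1, 2))) (Function('x')(h, a) = Add(Add(Pow(Add(Pow(a, 2), Pow(1, 2)), Rational(1, 2)), -25), 35) = Add(Add(Pow(Add(Pow(a, 2), 1), Rational(1, 2)), -25), 35) = Add(Add(Pow(Add(1, Pow(a, 2)), Rational(1, 2)), -25), 35) = Add(Add(-25, Pow(Add(1, Pow(a, 2)), Rational(1, 2))), 35) = Add(10, Pow(Add(1, Pow(a, 2)), Rational(1, 2))))
Add(48254, Function('x')(-86, Add(Add(E, -3), -70))) = Add(48254, Add(10, Pow(Add(1, Pow(Add(Add(-22, -3), -70), 2)), Rational(1, 2)))) = Add(48254, Add(10, Pow(Add(1, Pow(Add(-25, -70), 2)), Rational(1, 2)))) = Add(48254, Add(10, Pow(Add(1, Pow(-95, 2)), Rational(1, 2)))) = Add(48254, Add(10, Pow(Add(1, 9025), Rational(1, 2)))) = Add(48254, Add(10, Pow(9026, Rational(1, 2)))) = Add(48264, Pow(9026, Rational(1, 2)))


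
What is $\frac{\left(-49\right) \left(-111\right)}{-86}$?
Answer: $- \frac{5439}{86} \approx -63.244$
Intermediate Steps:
$\frac{\left(-49\right) \left(-111\right)}{-86} = 5439 \left(- \frac{1}{86}\right) = - \frac{5439}{86}$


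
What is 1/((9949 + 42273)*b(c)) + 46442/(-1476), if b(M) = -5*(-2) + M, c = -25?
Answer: -1515808889/48174795 ≈ -31.465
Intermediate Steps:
b(M) = 10 + M
1/((9949 + 42273)*b(c)) + 46442/(-1476) = 1/((9949 + 42273)*(10 - 25)) + 46442/(-1476) = 1/(52222*(-15)) + 46442*(-1/1476) = (1/52222)*(-1/15) - 23221/738 = -1/783330 - 23221/738 = -1515808889/48174795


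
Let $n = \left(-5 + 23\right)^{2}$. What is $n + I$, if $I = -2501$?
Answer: $-2177$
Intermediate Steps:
$n = 324$ ($n = 18^{2} = 324$)
$n + I = 324 - 2501 = -2177$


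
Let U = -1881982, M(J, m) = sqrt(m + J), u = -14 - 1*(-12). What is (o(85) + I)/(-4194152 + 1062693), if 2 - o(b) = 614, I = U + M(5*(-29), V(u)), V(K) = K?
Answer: 1882594/3131459 - 7*I*sqrt(3)/3131459 ≈ 0.60119 - 3.8718e-6*I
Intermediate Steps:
u = -2 (u = -14 + 12 = -2)
M(J, m) = sqrt(J + m)
I = -1881982 + 7*I*sqrt(3) (I = -1881982 + sqrt(5*(-29) - 2) = -1881982 + sqrt(-145 - 2) = -1881982 + sqrt(-147) = -1881982 + 7*I*sqrt(3) ≈ -1.882e+6 + 12.124*I)
o(b) = -612 (o(b) = 2 - 1*614 = 2 - 614 = -612)
(o(85) + I)/(-4194152 + 1062693) = (-612 + (-1881982 + 7*I*sqrt(3)))/(-4194152 + 1062693) = (-1882594 + 7*I*sqrt(3))/(-3131459) = (-1882594 + 7*I*sqrt(3))*(-1/3131459) = 1882594/3131459 - 7*I*sqrt(3)/3131459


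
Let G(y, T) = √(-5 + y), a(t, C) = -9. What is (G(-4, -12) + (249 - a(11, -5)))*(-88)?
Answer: -22704 - 264*I ≈ -22704.0 - 264.0*I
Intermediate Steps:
(G(-4, -12) + (249 - a(11, -5)))*(-88) = (√(-5 - 4) + (249 - 1*(-9)))*(-88) = (√(-9) + (249 + 9))*(-88) = (3*I + 258)*(-88) = (258 + 3*I)*(-88) = -22704 - 264*I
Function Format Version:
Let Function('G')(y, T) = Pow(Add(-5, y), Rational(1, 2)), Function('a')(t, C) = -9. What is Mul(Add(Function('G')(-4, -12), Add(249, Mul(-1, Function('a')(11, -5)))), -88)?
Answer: Add(-22704, Mul(-264, I)) ≈ Add(-22704., Mul(-264.00, I))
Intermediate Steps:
Mul(Add(Function('G')(-4, -12), Add(249, Mul(-1, Function('a')(11, -5)))), -88) = Mul(Add(Pow(Add(-5, -4), Rational(1, 2)), Add(249, Mul(-1, -9))), -88) = Mul(Add(Pow(-9, Rational(1, 2)), Add(249, 9)), -88) = Mul(Add(Mul(3, I), 258), -88) = Mul(Add(258, Mul(3, I)), -88) = Add(-22704, Mul(-264, I))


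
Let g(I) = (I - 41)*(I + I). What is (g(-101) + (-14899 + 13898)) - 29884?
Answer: -2201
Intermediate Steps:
g(I) = 2*I*(-41 + I) (g(I) = (-41 + I)*(2*I) = 2*I*(-41 + I))
(g(-101) + (-14899 + 13898)) - 29884 = (2*(-101)*(-41 - 101) + (-14899 + 13898)) - 29884 = (2*(-101)*(-142) - 1001) - 29884 = (28684 - 1001) - 29884 = 27683 - 29884 = -2201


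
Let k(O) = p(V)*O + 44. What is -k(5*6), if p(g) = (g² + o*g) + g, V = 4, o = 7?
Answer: -1484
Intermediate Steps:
p(g) = g² + 8*g (p(g) = (g² + 7*g) + g = g² + 8*g)
k(O) = 44 + 48*O (k(O) = (4*(8 + 4))*O + 44 = (4*12)*O + 44 = 48*O + 44 = 44 + 48*O)
-k(5*6) = -(44 + 48*(5*6)) = -(44 + 48*30) = -(44 + 1440) = -1*1484 = -1484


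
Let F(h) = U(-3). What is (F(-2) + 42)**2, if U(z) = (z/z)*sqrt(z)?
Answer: (42 + I*sqrt(3))**2 ≈ 1761.0 + 145.49*I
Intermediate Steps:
U(z) = sqrt(z) (U(z) = 1*sqrt(z) = sqrt(z))
F(h) = I*sqrt(3) (F(h) = sqrt(-3) = I*sqrt(3))
(F(-2) + 42)**2 = (I*sqrt(3) + 42)**2 = (42 + I*sqrt(3))**2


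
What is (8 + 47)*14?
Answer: 770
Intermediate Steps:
(8 + 47)*14 = 55*14 = 770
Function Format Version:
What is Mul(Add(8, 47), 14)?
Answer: 770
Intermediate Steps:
Mul(Add(8, 47), 14) = Mul(55, 14) = 770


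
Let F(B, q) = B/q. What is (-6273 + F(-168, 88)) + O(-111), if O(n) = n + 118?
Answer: -68947/11 ≈ -6267.9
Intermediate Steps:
O(n) = 118 + n
(-6273 + F(-168, 88)) + O(-111) = (-6273 - 168/88) + (118 - 111) = (-6273 - 168*1/88) + 7 = (-6273 - 21/11) + 7 = -69024/11 + 7 = -68947/11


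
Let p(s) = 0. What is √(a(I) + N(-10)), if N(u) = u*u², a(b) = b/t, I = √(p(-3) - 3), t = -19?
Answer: √(-361000 - 19*I*√3)/19 ≈ 0.0014414 - 31.623*I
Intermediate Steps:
I = I*√3 (I = √(0 - 3) = √(-3) = I*√3 ≈ 1.732*I)
a(b) = -b/19 (a(b) = b/(-19) = b*(-1/19) = -b/19)
N(u) = u³
√(a(I) + N(-10)) = √(-I*√3/19 + (-10)³) = √(-I*√3/19 - 1000) = √(-1000 - I*√3/19)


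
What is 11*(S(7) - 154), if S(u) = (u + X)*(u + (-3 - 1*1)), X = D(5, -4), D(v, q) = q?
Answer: -1595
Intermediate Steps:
X = -4
S(u) = (-4 + u)**2 (S(u) = (u - 4)*(u + (-3 - 1*1)) = (-4 + u)*(u + (-3 - 1)) = (-4 + u)*(u - 4) = (-4 + u)*(-4 + u) = (-4 + u)**2)
11*(S(7) - 154) = 11*((16 + 7**2 - 8*7) - 154) = 11*((16 + 49 - 56) - 154) = 11*(9 - 154) = 11*(-145) = -1595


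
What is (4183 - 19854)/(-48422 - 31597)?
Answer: 15671/80019 ≈ 0.19584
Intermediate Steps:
(4183 - 19854)/(-48422 - 31597) = -15671/(-80019) = -15671*(-1/80019) = 15671/80019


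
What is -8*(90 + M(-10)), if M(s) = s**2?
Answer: -1520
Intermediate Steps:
-8*(90 + M(-10)) = -8*(90 + (-10)**2) = -8*(90 + 100) = -8*190 = -1520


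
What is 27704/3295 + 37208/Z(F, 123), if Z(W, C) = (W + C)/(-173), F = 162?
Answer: -4240393328/187815 ≈ -22578.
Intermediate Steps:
Z(W, C) = -C/173 - W/173 (Z(W, C) = (C + W)*(-1/173) = -C/173 - W/173)
27704/3295 + 37208/Z(F, 123) = 27704/3295 + 37208/(-1/173*123 - 1/173*162) = 27704*(1/3295) + 37208/(-123/173 - 162/173) = 27704/3295 + 37208/(-285/173) = 27704/3295 + 37208*(-173/285) = 27704/3295 - 6436984/285 = -4240393328/187815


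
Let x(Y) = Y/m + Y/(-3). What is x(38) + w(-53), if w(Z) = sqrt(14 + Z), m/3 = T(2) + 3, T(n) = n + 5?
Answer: -57/5 + I*sqrt(39) ≈ -11.4 + 6.245*I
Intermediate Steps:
T(n) = 5 + n
m = 30 (m = 3*((5 + 2) + 3) = 3*(7 + 3) = 3*10 = 30)
x(Y) = -3*Y/10 (x(Y) = Y/30 + Y/(-3) = Y*(1/30) + Y*(-1/3) = Y/30 - Y/3 = -3*Y/10)
x(38) + w(-53) = -3/10*38 + sqrt(14 - 53) = -57/5 + sqrt(-39) = -57/5 + I*sqrt(39)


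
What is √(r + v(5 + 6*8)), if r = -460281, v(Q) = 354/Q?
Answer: I*√1292910567/53 ≈ 678.44*I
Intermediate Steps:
√(r + v(5 + 6*8)) = √(-460281 + 354/(5 + 6*8)) = √(-460281 + 354/(5 + 48)) = √(-460281 + 354/53) = √(-24394539/53) = I*√1292910567/53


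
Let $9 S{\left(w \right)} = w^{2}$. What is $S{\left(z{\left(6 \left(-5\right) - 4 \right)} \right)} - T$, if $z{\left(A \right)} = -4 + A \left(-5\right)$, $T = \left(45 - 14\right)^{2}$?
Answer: $\frac{18907}{9} \approx 2100.8$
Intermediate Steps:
$T = 961$ ($T = 31^{2} = 961$)
$z{\left(A \right)} = -4 - 5 A$
$S{\left(w \right)} = \frac{w^{2}}{9}$
$S{\left(z{\left(6 \left(-5\right) - 4 \right)} \right)} - T = \frac{\left(-4 - 5 \left(6 \left(-5\right) - 4\right)\right)^{2}}{9} - 961 = \frac{\left(-4 - 5 \left(-30 - 4\right)\right)^{2}}{9} - 961 = \frac{\left(-4 - -170\right)^{2}}{9} - 961 = \frac{\left(-4 + 170\right)^{2}}{9} - 961 = \frac{166^{2}}{9} - 961 = \frac{1}{9} \cdot 27556 - 961 = \frac{27556}{9} - 961 = \frac{18907}{9}$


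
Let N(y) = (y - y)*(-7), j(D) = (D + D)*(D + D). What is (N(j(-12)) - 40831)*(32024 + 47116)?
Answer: -3231365340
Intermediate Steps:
j(D) = 4*D² (j(D) = (2*D)*(2*D) = 4*D²)
N(y) = 0 (N(y) = 0*(-7) = 0)
(N(j(-12)) - 40831)*(32024 + 47116) = (0 - 40831)*(32024 + 47116) = -40831*79140 = -3231365340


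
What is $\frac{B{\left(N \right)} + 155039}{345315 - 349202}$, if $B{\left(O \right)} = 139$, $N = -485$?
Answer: $- \frac{155178}{3887} \approx -39.922$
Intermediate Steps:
$\frac{B{\left(N \right)} + 155039}{345315 - 349202} = \frac{139 + 155039}{345315 - 349202} = \frac{155178}{-3887} = 155178 \left(- \frac{1}{3887}\right) = - \frac{155178}{3887}$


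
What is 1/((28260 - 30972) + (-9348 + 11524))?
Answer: -1/536 ≈ -0.0018657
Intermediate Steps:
1/((28260 - 30972) + (-9348 + 11524)) = 1/(-2712 + 2176) = 1/(-536) = -1/536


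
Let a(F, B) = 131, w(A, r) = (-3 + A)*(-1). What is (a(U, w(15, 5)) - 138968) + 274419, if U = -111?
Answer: 135582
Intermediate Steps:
w(A, r) = 3 - A
(a(U, w(15, 5)) - 138968) + 274419 = (131 - 138968) + 274419 = -138837 + 274419 = 135582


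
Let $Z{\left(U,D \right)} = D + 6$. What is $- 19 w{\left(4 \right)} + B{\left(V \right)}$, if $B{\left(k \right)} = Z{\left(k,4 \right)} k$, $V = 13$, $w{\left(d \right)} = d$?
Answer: $54$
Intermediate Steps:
$Z{\left(U,D \right)} = 6 + D$
$B{\left(k \right)} = 10 k$ ($B{\left(k \right)} = \left(6 + 4\right) k = 10 k$)
$- 19 w{\left(4 \right)} + B{\left(V \right)} = \left(-19\right) 4 + 10 \cdot 13 = -76 + 130 = 54$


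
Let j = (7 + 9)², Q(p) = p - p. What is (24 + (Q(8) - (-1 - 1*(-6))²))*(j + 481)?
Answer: -737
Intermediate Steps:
Q(p) = 0
j = 256 (j = 16² = 256)
(24 + (Q(8) - (-1 - 1*(-6))²))*(j + 481) = (24 + (0 - (-1 - 1*(-6))²))*(256 + 481) = (24 + (0 - (-1 + 6)²))*737 = (24 + (0 - 1*5²))*737 = (24 + (0 - 1*25))*737 = (24 + (0 - 25))*737 = (24 - 25)*737 = -1*737 = -737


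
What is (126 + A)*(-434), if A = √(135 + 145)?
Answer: -54684 - 868*√70 ≈ -61946.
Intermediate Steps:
A = 2*√70 (A = √280 = 2*√70 ≈ 16.733)
(126 + A)*(-434) = (126 + 2*√70)*(-434) = -54684 - 868*√70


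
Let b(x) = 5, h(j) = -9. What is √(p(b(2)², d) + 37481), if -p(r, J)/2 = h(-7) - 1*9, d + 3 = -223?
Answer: √37517 ≈ 193.69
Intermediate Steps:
d = -226 (d = -3 - 223 = -226)
p(r, J) = 36 (p(r, J) = -2*(-9 - 1*9) = -2*(-9 - 9) = -2*(-18) = 36)
√(p(b(2)², d) + 37481) = √(36 + 37481) = √37517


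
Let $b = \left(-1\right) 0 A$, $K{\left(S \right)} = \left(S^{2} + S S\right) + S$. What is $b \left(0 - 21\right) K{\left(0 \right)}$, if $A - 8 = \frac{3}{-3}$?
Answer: $0$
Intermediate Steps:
$K{\left(S \right)} = S + 2 S^{2}$ ($K{\left(S \right)} = \left(S^{2} + S^{2}\right) + S = 2 S^{2} + S = S + 2 S^{2}$)
$A = 7$ ($A = 8 + \frac{3}{-3} = 8 + 3 \left(- \frac{1}{3}\right) = 8 - 1 = 7$)
$b = 0$ ($b = \left(-1\right) 0 \cdot 7 = 0 \cdot 7 = 0$)
$b \left(0 - 21\right) K{\left(0 \right)} = 0 \left(0 - 21\right) 0 \left(1 + 2 \cdot 0\right) = 0 \left(-21\right) 0 \left(1 + 0\right) = 0 \cdot 0 \cdot 1 = 0 \cdot 0 = 0$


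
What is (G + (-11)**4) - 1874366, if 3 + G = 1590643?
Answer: -269085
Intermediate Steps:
G = 1590640 (G = -3 + 1590643 = 1590640)
(G + (-11)**4) - 1874366 = (1590640 + (-11)**4) - 1874366 = (1590640 + 14641) - 1874366 = 1605281 - 1874366 = -269085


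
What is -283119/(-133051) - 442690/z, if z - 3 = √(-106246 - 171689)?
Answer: -16334969039/6163454524 + 221345*I*√277935/138972 ≈ -2.6503 + 839.68*I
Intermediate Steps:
z = 3 + I*√277935 (z = 3 + √(-106246 - 171689) = 3 + √(-277935) = 3 + I*√277935 ≈ 3.0 + 527.2*I)
-283119/(-133051) - 442690/z = -283119/(-133051) - 442690/(3 + I*√277935) = -283119*(-1/133051) - 442690/(3 + I*√277935) = 283119/133051 - 442690/(3 + I*√277935)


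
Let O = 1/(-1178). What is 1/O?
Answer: -1178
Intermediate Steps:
O = -1/1178 ≈ -0.00084890
1/O = 1/(-1/1178) = -1178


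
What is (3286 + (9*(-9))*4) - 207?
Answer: 2755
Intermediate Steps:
(3286 + (9*(-9))*4) - 207 = (3286 - 81*4) - 207 = (3286 - 324) - 207 = 2962 - 207 = 2755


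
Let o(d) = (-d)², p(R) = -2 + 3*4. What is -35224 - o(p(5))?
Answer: -35324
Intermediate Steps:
p(R) = 10 (p(R) = -2 + 12 = 10)
o(d) = d²
-35224 - o(p(5)) = -35224 - 1*10² = -35224 - 1*100 = -35224 - 100 = -35324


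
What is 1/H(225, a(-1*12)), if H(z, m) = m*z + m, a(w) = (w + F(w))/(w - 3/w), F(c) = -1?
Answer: 47/11752 ≈ 0.0039993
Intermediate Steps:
a(w) = (-1 + w)/(w - 3/w) (a(w) = (w - 1)/(w - 3/w) = (-1 + w)/(w - 3/w))
H(z, m) = m + m*z
1/H(225, a(-1*12)) = 1/(((-1*12)*(-1 - 1*12)/(-3 + (-1*12)**2))*(1 + 225)) = 1/(-12*(-1 - 12)/(-3 + (-12)**2)*226) = 1/(-12*(-13)/(-3 + 144)*226) = 1/(-12*(-13)/141*226) = 1/(-12*1/141*(-13)*226) = 1/((52/47)*226) = 1/(11752/47) = 47/11752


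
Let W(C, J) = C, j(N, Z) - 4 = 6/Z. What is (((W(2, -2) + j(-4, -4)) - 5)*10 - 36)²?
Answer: 1681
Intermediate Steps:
j(N, Z) = 4 + 6/Z
(((W(2, -2) + j(-4, -4)) - 5)*10 - 36)² = (((2 + (4 + 6/(-4))) - 5)*10 - 36)² = (((2 + (4 + 6*(-¼))) - 5)*10 - 36)² = (((2 + (4 - 3/2)) - 5)*10 - 36)² = (((2 + 5/2) - 5)*10 - 36)² = ((9/2 - 5)*10 - 36)² = (-½*10 - 36)² = (-5 - 36)² = (-41)² = 1681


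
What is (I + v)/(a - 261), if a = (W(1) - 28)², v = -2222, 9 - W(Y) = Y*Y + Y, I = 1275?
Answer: -947/180 ≈ -5.2611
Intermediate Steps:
W(Y) = 9 - Y - Y² (W(Y) = 9 - (Y*Y + Y) = 9 - (Y² + Y) = 9 - (Y + Y²) = 9 + (-Y - Y²) = 9 - Y - Y²)
a = 441 (a = ((9 - 1*1 - 1*1²) - 28)² = ((9 - 1 - 1*1) - 28)² = ((9 - 1 - 1) - 28)² = (7 - 28)² = (-21)² = 441)
(I + v)/(a - 261) = (1275 - 2222)/(441 - 261) = -947/180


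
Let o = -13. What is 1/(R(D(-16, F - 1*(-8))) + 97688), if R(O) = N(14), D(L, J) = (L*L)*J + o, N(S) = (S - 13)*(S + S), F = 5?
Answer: 1/97716 ≈ 1.0234e-5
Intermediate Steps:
N(S) = 2*S*(-13 + S) (N(S) = (-13 + S)*(2*S) = 2*S*(-13 + S))
D(L, J) = -13 + J*L² (D(L, J) = (L*L)*J - 13 = L²*J - 13 = J*L² - 13 = -13 + J*L²)
R(O) = 28 (R(O) = 2*14*(-13 + 14) = 2*14*1 = 28)
1/(R(D(-16, F - 1*(-8))) + 97688) = 1/(28 + 97688) = 1/97716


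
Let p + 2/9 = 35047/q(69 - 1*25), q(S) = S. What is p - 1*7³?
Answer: 179507/396 ≈ 453.30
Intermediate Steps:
p = 315335/396 (p = -2/9 + 35047/(69 - 1*25) = -2/9 + 35047/(69 - 25) = -2/9 + 35047/44 = 315335/396 ≈ 796.30)
p - 1*7³ = 315335/396 - 1*7³ = 315335/396 - 1*343 = 315335/396 - 343 = 179507/396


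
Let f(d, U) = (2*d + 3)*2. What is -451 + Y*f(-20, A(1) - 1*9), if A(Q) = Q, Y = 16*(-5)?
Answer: 5469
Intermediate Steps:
Y = -80
f(d, U) = 6 + 4*d (f(d, U) = (3 + 2*d)*2 = 6 + 4*d)
-451 + Y*f(-20, A(1) - 1*9) = -451 - 80*(6 + 4*(-20)) = -451 - 80*(6 - 80) = -451 - 80*(-74) = -451 + 5920 = 5469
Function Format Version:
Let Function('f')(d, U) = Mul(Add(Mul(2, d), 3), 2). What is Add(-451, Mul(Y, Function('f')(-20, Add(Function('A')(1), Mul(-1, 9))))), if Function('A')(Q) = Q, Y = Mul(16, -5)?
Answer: 5469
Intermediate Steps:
Y = -80
Function('f')(d, U) = Add(6, Mul(4, d)) (Function('f')(d, U) = Mul(Add(3, Mul(2, d)), 2) = Add(6, Mul(4, d)))
Add(-451, Mul(Y, Function('f')(-20, Add(Function('A')(1), Mul(-1, 9))))) = Add(-451, Mul(-80, Add(6, Mul(4, -20)))) = Add(-451, Mul(-80, Add(6, -80))) = Add(-451, Mul(-80, -74)) = Add(-451, 5920) = 5469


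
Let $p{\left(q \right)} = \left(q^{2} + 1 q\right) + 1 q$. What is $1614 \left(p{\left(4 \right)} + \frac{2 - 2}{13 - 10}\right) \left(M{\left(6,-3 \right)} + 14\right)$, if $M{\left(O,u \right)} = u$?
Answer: $426096$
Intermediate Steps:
$p{\left(q \right)} = q^{2} + 2 q$ ($p{\left(q \right)} = \left(q^{2} + q\right) + q = \left(q + q^{2}\right) + q = q^{2} + 2 q$)
$1614 \left(p{\left(4 \right)} + \frac{2 - 2}{13 - 10}\right) \left(M{\left(6,-3 \right)} + 14\right) = 1614 \left(4 \left(2 + 4\right) + \frac{2 - 2}{13 - 10}\right) \left(-3 + 14\right) = 1614 \left(4 \cdot 6 + \frac{0}{3}\right) 11 = 1614 \left(24 + 0 \cdot \frac{1}{3}\right) 11 = 1614 \left(24 + 0\right) 11 = 1614 \cdot 24 \cdot 11 = 1614 \cdot 264 = 426096$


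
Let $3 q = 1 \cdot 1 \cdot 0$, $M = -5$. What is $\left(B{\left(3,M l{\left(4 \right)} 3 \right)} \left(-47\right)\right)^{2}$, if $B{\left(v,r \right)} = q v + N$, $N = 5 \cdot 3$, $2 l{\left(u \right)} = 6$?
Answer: $497025$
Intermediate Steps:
$l{\left(u \right)} = 3$ ($l{\left(u \right)} = \frac{1}{2} \cdot 6 = 3$)
$q = 0$ ($q = \frac{1 \cdot 1 \cdot 0}{3} = \frac{1 \cdot 0}{3} = \frac{1}{3} \cdot 0 = 0$)
$N = 15$
$B{\left(v,r \right)} = 15$ ($B{\left(v,r \right)} = 0 v + 15 = 0 + 15 = 15$)
$\left(B{\left(3,M l{\left(4 \right)} 3 \right)} \left(-47\right)\right)^{2} = \left(15 \left(-47\right)\right)^{2} = \left(-705\right)^{2} = 497025$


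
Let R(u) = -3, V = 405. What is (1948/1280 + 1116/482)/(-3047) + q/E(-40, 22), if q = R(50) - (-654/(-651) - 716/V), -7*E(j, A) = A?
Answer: 83836177531/118009286208 ≈ 0.71042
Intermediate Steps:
E(j, A) = -A/7
q = -196573/87885 (q = -3 - (-654/(-651) - 716/405) = -3 - (-654*(-1/651) - 716*1/405) = -3 - (218/217 - 716/405) = -3 - 1*(-67082/87885) = -3 + 67082/87885 = -196573/87885 ≈ -2.2367)
(1948/1280 + 1116/482)/(-3047) + q/E(-40, 22) = (1948/1280 + 1116/482)/(-3047) - 196573/(87885*((-⅐*22))) = (1948*(1/1280) + 1116*(1/482))*(-1/3047) - 196573/(87885*(-22/7)) = (487/320 + 558/241)*(-1/3047) - 196573/87885*(-7/22) = (295927/77120)*(-1/3047) + 196573/276210 = -295927/234984640 + 196573/276210 = 83836177531/118009286208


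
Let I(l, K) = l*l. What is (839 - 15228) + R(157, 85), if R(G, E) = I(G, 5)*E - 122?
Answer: 2080654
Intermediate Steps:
I(l, K) = l²
R(G, E) = -122 + E*G² (R(G, E) = G²*E - 122 = E*G² - 122 = -122 + E*G²)
(839 - 15228) + R(157, 85) = (839 - 15228) + (-122 + 85*157²) = -14389 + (-122 + 85*24649) = -14389 + (-122 + 2095165) = -14389 + 2095043 = 2080654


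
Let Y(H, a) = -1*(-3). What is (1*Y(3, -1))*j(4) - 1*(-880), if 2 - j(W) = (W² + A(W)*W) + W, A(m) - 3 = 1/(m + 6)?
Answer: 3944/5 ≈ 788.80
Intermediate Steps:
Y(H, a) = 3
A(m) = 3 + 1/(6 + m) (A(m) = 3 + 1/(m + 6) = 3 + 1/(6 + m))
j(W) = 2 - W - W² - W*(19 + 3*W)/(6 + W) (j(W) = 2 - ((W² + ((19 + 3*W)/(6 + W))*W) + W) = 2 - ((W² + W*(19 + 3*W)/(6 + W)) + W) = 2 - (W + W² + W*(19 + 3*W)/(6 + W)) = 2 + (-W - W² - W*(19 + 3*W)/(6 + W)) = 2 - W - W² - W*(19 + 3*W)/(6 + W))
(1*Y(3, -1))*j(4) - 1*(-880) = (1*3)*((12 - 1*4³ - 23*4 - 10*4²)/(6 + 4)) - 1*(-880) = 3*((12 - 1*64 - 92 - 10*16)/10) + 880 = 3*((12 - 64 - 92 - 160)/10) + 880 = 3*((⅒)*(-304)) + 880 = 3*(-152/5) + 880 = -456/5 + 880 = 3944/5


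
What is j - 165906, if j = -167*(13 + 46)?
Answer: -175759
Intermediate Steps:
j = -9853 (j = -167*59 = -9853)
j - 165906 = -9853 - 165906 = -175759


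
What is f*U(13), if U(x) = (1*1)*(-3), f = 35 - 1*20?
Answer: -45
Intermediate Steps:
f = 15 (f = 35 - 20 = 15)
U(x) = -3 (U(x) = 1*(-3) = -3)
f*U(13) = 15*(-3) = -45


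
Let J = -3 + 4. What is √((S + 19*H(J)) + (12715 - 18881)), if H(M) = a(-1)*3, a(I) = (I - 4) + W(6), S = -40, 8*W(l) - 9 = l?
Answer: I*√102146/4 ≈ 79.901*I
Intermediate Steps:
W(l) = 9/8 + l/8
J = 1
a(I) = -17/8 + I (a(I) = (I - 4) + (9/8 + (⅛)*6) = (-4 + I) + (9/8 + ¾) = (-4 + I) + 15/8 = -17/8 + I)
H(M) = -75/8 (H(M) = (-17/8 - 1)*3 = -25/8*3 = -75/8)
√((S + 19*H(J)) + (12715 - 18881)) = √((-40 + 19*(-75/8)) + (12715 - 18881)) = √((-40 - 1425/8) - 6166) = √(-1745/8 - 6166) = √(-51073/8) = I*√102146/4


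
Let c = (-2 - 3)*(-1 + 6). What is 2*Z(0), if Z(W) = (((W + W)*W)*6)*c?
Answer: 0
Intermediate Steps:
c = -25 (c = -5*5 = -25)
Z(W) = -300*W² (Z(W) = (((W + W)*W)*6)*(-25) = (((2*W)*W)*6)*(-25) = ((2*W²)*6)*(-25) = (12*W²)*(-25) = -300*W²)
2*Z(0) = 2*(-300*0²) = 2*(-300*0) = 2*0 = 0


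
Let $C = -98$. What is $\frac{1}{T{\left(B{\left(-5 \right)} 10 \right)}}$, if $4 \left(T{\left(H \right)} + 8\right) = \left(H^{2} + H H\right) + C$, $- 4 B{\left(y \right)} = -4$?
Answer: $\frac{2}{35} \approx 0.057143$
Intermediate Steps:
$B{\left(y \right)} = 1$ ($B{\left(y \right)} = \left(- \frac{1}{4}\right) \left(-4\right) = 1$)
$T{\left(H \right)} = - \frac{65}{2} + \frac{H^{2}}{2}$ ($T{\left(H \right)} = -8 + \frac{\left(H^{2} + H H\right) - 98}{4} = -8 + \frac{\left(H^{2} + H^{2}\right) - 98}{4} = -8 + \frac{2 H^{2} - 98}{4} = -8 + \frac{-98 + 2 H^{2}}{4} = -8 + \left(- \frac{49}{2} + \frac{H^{2}}{2}\right) = - \frac{65}{2} + \frac{H^{2}}{2}$)
$\frac{1}{T{\left(B{\left(-5 \right)} 10 \right)}} = \frac{1}{- \frac{65}{2} + \frac{\left(1 \cdot 10\right)^{2}}{2}} = \frac{1}{- \frac{65}{2} + \frac{10^{2}}{2}} = \frac{1}{- \frac{65}{2} + \frac{1}{2} \cdot 100} = \frac{1}{- \frac{65}{2} + 50} = \frac{1}{\frac{35}{2}} = \frac{2}{35}$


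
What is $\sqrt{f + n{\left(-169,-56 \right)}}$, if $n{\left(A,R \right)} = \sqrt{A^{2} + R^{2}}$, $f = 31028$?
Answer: $\sqrt{31028 + \sqrt{31697}} \approx 176.65$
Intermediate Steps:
$\sqrt{f + n{\left(-169,-56 \right)}} = \sqrt{31028 + \sqrt{\left(-169\right)^{2} + \left(-56\right)^{2}}} = \sqrt{31028 + \sqrt{28561 + 3136}} = \sqrt{31028 + \sqrt{31697}}$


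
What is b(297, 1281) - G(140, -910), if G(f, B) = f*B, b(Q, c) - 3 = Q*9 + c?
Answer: 131357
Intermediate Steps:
b(Q, c) = 3 + c + 9*Q (b(Q, c) = 3 + (Q*9 + c) = 3 + (9*Q + c) = 3 + (c + 9*Q) = 3 + c + 9*Q)
G(f, B) = B*f
b(297, 1281) - G(140, -910) = (3 + 1281 + 9*297) - (-910)*140 = (3 + 1281 + 2673) - 1*(-127400) = 3957 + 127400 = 131357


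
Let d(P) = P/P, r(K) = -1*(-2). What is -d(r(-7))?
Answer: -1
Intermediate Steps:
r(K) = 2
d(P) = 1
-d(r(-7)) = -1*1 = -1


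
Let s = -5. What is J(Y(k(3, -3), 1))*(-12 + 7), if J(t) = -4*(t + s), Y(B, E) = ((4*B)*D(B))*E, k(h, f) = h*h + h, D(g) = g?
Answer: 11420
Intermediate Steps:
k(h, f) = h + h**2 (k(h, f) = h**2 + h = h + h**2)
Y(B, E) = 4*E*B**2 (Y(B, E) = ((4*B)*B)*E = (4*B**2)*E = 4*E*B**2)
J(t) = 20 - 4*t (J(t) = -4*(t - 5) = -4*(-5 + t) = 20 - 4*t)
J(Y(k(3, -3), 1))*(-12 + 7) = (20 - 16*(3*(1 + 3))**2)*(-12 + 7) = (20 - 16*(3*4)**2)*(-5) = (20 - 16*12**2)*(-5) = (20 - 16*144)*(-5) = (20 - 4*576)*(-5) = (20 - 2304)*(-5) = -2284*(-5) = 11420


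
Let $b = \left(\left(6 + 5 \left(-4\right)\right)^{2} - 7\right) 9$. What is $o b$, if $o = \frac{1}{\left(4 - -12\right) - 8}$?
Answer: $\frac{1701}{8} \approx 212.63$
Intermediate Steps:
$o = \frac{1}{8}$ ($o = \frac{1}{\left(4 + 12\right) - 8} = \frac{1}{16 - 8} = \frac{1}{8} \approx 0.125$)
$b = 1701$ ($b = \left(\left(6 - 20\right)^{2} - 7\right) 9 = \left(\left(-14\right)^{2} - 7\right) 9 = \left(196 - 7\right) 9 = 189 \cdot 9 = 1701$)
$o b = \frac{1}{8} \cdot 1701 = \frac{1701}{8}$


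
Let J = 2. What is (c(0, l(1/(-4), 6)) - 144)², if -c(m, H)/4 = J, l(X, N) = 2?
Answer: 23104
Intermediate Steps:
c(m, H) = -8 (c(m, H) = -4*2 = -8)
(c(0, l(1/(-4), 6)) - 144)² = (-8 - 144)² = (-152)² = 23104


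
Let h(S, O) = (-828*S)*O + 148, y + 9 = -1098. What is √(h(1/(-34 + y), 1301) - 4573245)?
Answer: I*√5952398978309/1141 ≈ 2138.3*I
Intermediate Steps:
y = -1107 (y = -9 - 1098 = -1107)
h(S, O) = 148 - 828*O*S (h(S, O) = -828*O*S + 148 = 148 - 828*O*S)
√(h(1/(-34 + y), 1301) - 4573245) = √((148 - 828*1301/(-34 - 1107)) - 4573245) = √((148 - 828*1301/(-1141)) - 4573245) = √((148 - 828*1301*(-1/1141)) - 4573245) = √((148 + 1077228/1141) - 4573245) = √(1246096/1141 - 4573245) = √(-5216826449/1141) = I*√5952398978309/1141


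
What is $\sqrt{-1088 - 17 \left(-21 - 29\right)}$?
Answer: $i \sqrt{238} \approx 15.427 i$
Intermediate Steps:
$\sqrt{-1088 - 17 \left(-21 - 29\right)} = \sqrt{-1088 - -850} = \sqrt{-1088 + 850} = \sqrt{-238} = i \sqrt{238}$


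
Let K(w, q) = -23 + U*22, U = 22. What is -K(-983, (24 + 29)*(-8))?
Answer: -461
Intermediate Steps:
K(w, q) = 461 (K(w, q) = -23 + 22*22 = -23 + 484 = 461)
-K(-983, (24 + 29)*(-8)) = -1*461 = -461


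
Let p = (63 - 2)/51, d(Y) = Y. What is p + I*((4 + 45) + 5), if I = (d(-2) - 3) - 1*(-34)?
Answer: 79927/51 ≈ 1567.2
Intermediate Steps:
p = 61/51 (p = 61*(1/51) = 61/51 ≈ 1.1961)
I = 29 (I = (-2 - 3) - 1*(-34) = -5 + 34 = 29)
p + I*((4 + 45) + 5) = 61/51 + 29*((4 + 45) + 5) = 61/51 + 29*(49 + 5) = 61/51 + 29*54 = 61/51 + 1566 = 79927/51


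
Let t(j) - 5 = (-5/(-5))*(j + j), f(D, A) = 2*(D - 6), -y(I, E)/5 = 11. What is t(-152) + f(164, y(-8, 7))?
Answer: 17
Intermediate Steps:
y(I, E) = -55 (y(I, E) = -5*11 = -55)
f(D, A) = -12 + 2*D (f(D, A) = 2*(-6 + D) = -12 + 2*D)
t(j) = 5 + 2*j (t(j) = 5 + (-5/(-5))*(j + j) = 5 + (-5*(-1/5))*(2*j) = 5 + 1*(2*j) = 5 + 2*j)
t(-152) + f(164, y(-8, 7)) = (5 + 2*(-152)) + (-12 + 2*164) = (5 - 304) + (-12 + 328) = -299 + 316 = 17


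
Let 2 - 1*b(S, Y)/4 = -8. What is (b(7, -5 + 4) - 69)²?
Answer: 841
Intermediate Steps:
b(S, Y) = 40 (b(S, Y) = 8 - 4*(-8) = 8 + 32 = 40)
(b(7, -5 + 4) - 69)² = (40 - 69)² = (-29)² = 841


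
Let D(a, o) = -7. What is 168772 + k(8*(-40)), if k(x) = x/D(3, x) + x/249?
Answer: 294247036/1743 ≈ 1.6882e+5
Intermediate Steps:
k(x) = -242*x/1743 (k(x) = x/(-7) + x/249 = x*(-⅐) + x*(1/249) = -x/7 + x/249 = -242*x/1743)
168772 + k(8*(-40)) = 168772 - 1936*(-40)/1743 = 168772 - 242/1743*(-320) = 168772 + 77440/1743 = 294247036/1743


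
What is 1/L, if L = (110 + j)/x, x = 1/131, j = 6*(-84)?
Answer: -1/51614 ≈ -1.9375e-5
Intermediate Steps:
j = -504
x = 1/131 ≈ 0.0076336
L = -51614 (L = (110 - 504)/(1/131) = -394*131 = -51614)
1/L = 1/(-51614) = -1/51614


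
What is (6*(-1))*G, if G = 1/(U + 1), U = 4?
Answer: -6/5 ≈ -1.2000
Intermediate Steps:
G = 1/5 (G = 1/(4 + 1) = 1/5 ≈ 0.20000)
(6*(-1))*G = (6*(-1))*(1/5) = -6*1/5 = -6/5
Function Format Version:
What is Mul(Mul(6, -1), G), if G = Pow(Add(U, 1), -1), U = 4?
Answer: Rational(-6, 5) ≈ -1.2000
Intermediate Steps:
G = Rational(1, 5) (G = Pow(Add(4, 1), -1) = Pow(5, -1) = Rational(1, 5) ≈ 0.20000)
Mul(Mul(6, -1), G) = Mul(Mul(6, -1), Rational(1, 5)) = Mul(-6, Rational(1, 5)) = Rational(-6, 5)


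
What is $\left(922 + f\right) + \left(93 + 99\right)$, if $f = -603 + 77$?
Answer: $588$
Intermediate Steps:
$f = -526$
$\left(922 + f\right) + \left(93 + 99\right) = \left(922 - 526\right) + \left(93 + 99\right) = 396 + 192 = 588$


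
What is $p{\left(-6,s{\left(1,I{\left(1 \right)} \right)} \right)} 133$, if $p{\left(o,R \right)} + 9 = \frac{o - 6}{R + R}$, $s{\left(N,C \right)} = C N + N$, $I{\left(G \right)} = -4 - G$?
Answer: $- \frac{1995}{2} \approx -997.5$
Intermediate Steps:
$s{\left(N,C \right)} = N + C N$
$p{\left(o,R \right)} = -9 + \frac{-6 + o}{2 R}$ ($p{\left(o,R \right)} = -9 + \frac{o - 6}{R + R} = -9 + \frac{-6 + o}{2 R}$)
$p{\left(-6,s{\left(1,I{\left(1 \right)} \right)} \right)} 133 = \frac{-6 - 6 - 18 \cdot 1 \left(1 - 5\right)}{2 \cdot 1 \left(1 - 5\right)} 133 = \frac{-6 - 6 - 18 \cdot 1 \left(-4\right)}{2 \cdot 1 \left(-4\right)} 133 = \frac{-6 - 6 - -72}{2 \left(-4\right)} 133 = \frac{1}{2} \left(- \frac{1}{4}\right) \left(-6 - 6 + 72\right) 133 = \frac{1}{2} \left(- \frac{1}{4}\right) 60 \cdot 133 = \left(- \frac{15}{2}\right) 133 = - \frac{1995}{2}$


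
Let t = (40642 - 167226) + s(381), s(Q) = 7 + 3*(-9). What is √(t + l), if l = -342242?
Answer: 183*I*√14 ≈ 684.72*I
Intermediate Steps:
s(Q) = -20 (s(Q) = 7 - 27 = -20)
t = -126604 (t = (40642 - 167226) - 20 = -126584 - 20 = -126604)
√(t + l) = √(-126604 - 342242) = √(-468846) = 183*I*√14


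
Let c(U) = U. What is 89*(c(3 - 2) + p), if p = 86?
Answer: 7743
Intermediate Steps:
89*(c(3 - 2) + p) = 89*((3 - 2) + 86) = 89*(1 + 86) = 89*87 = 7743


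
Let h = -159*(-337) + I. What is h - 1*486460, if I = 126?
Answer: -432751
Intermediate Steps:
h = 53709 (h = -159*(-337) + 126 = 53583 + 126 = 53709)
h - 1*486460 = 53709 - 1*486460 = 53709 - 486460 = -432751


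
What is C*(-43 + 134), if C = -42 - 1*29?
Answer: -6461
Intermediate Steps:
C = -71 (C = -42 - 29 = -71)
C*(-43 + 134) = -71*(-43 + 134) = -71*91 = -6461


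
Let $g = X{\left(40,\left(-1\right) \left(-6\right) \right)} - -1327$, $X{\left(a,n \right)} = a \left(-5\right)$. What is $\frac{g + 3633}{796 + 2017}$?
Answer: $\frac{4760}{2813} \approx 1.6921$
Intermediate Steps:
$X{\left(a,n \right)} = - 5 a$
$g = 1127$ ($g = \left(-5\right) 40 - -1327 = -200 + 1327 = 1127$)
$\frac{g + 3633}{796 + 2017} = \frac{1127 + 3633}{796 + 2017} = \frac{4760}{2813}$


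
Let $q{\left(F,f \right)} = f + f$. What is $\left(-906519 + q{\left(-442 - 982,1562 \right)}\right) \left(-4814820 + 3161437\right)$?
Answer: $1493657935285$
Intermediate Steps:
$q{\left(F,f \right)} = 2 f$
$\left(-906519 + q{\left(-442 - 982,1562 \right)}\right) \left(-4814820 + 3161437\right) = \left(-906519 + 2 \cdot 1562\right) \left(-4814820 + 3161437\right) = \left(-906519 + 3124\right) \left(-1653383\right) = \left(-903395\right) \left(-1653383\right) = 1493657935285$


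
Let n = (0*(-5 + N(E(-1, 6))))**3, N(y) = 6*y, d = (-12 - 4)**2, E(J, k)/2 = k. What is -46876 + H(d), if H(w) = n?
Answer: -46876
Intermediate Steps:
E(J, k) = 2*k
d = 256 (d = (-16)**2 = 256)
n = 0 (n = (0*(-5 + 6*(2*6)))**3 = (0*(-5 + 6*12))**3 = (0*(-5 + 72))**3 = (0*67)**3 = 0**3 = 0)
H(w) = 0
-46876 + H(d) = -46876 + 0 = -46876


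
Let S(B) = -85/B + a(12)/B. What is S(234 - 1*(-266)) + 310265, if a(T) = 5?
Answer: 7756621/25 ≈ 3.1027e+5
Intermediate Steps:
S(B) = -80/B (S(B) = -85/B + 5/B = -80/B)
S(234 - 1*(-266)) + 310265 = -80/(234 - 1*(-266)) + 310265 = -80/(234 + 266) + 310265 = -80/500 + 310265 = -80*1/500 + 310265 = -4/25 + 310265 = 7756621/25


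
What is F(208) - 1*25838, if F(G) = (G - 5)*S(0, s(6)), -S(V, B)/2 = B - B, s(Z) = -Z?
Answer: -25838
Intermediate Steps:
S(V, B) = 0 (S(V, B) = -2*(B - B) = -2*0 = 0)
F(G) = 0 (F(G) = (G - 5)*0 = (-5 + G)*0 = 0)
F(208) - 1*25838 = 0 - 1*25838 = 0 - 25838 = -25838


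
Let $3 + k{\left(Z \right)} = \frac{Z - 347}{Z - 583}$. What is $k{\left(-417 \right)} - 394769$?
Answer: $- \frac{98692809}{250} \approx -3.9477 \cdot 10^{5}$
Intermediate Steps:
$k{\left(Z \right)} = -3 + \frac{-347 + Z}{-583 + Z}$ ($k{\left(Z \right)} = -3 + \frac{Z - 347}{Z - 583} = -3 + \frac{-347 + Z}{-583 + Z}$)
$k{\left(-417 \right)} - 394769 = \frac{2 \left(701 - -417\right)}{-583 - 417} - 394769 = \frac{2 \left(701 + 417\right)}{-1000} - 394769 = 2 \left(- \frac{1}{1000}\right) 1118 - 394769 = - \frac{559}{250} - 394769 = - \frac{98692809}{250}$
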